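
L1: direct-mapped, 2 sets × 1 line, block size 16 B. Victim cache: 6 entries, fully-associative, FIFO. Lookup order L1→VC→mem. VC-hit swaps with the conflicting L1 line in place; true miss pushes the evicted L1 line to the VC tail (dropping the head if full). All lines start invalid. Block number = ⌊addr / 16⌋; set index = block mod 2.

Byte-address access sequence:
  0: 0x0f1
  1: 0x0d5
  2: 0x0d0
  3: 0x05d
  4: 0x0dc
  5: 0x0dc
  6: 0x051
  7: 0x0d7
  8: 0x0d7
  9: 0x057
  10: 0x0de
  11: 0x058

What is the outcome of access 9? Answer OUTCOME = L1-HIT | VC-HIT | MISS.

OUTCOME = VC-HIT

0: 0xf1 (blk 15, set 1) → MISS  vc=[]
1: 0xd5 (blk 13, set 1) → MISS  vc=[15]
2: 0xd0 (blk 13, set 1) → L1-HIT  vc=[15]
3: 0x5d (blk 5, set 1) → MISS  vc=[15, 13]
4: 0xdc (blk 13, set 1) → VC-HIT  vc=[15, 5]
5: 0xdc (blk 13, set 1) → L1-HIT  vc=[15, 5]
6: 0x51 (blk 5, set 1) → VC-HIT  vc=[15, 13]
7: 0xd7 (blk 13, set 1) → VC-HIT  vc=[15, 5]
8: 0xd7 (blk 13, set 1) → L1-HIT  vc=[15, 5]
9: 0x57 (blk 5, set 1) → VC-HIT  vc=[15, 13]
10: 0xde (blk 13, set 1) → VC-HIT  vc=[15, 5]
11: 0x58 (blk 5, set 1) → VC-HIT  vc=[15, 13]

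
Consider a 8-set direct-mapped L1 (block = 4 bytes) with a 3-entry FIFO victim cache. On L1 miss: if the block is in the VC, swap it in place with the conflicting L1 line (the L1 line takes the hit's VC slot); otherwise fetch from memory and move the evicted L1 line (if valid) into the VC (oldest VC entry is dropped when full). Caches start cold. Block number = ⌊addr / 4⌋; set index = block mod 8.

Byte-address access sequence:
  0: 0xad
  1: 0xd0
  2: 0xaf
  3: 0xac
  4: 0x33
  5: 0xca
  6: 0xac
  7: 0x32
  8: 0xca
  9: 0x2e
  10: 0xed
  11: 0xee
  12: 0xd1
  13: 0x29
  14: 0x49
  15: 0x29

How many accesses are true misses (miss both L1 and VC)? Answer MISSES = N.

0: 0xad (blk 43, set 3) → MISS  vc=[]
1: 0xd0 (blk 52, set 4) → MISS  vc=[]
2: 0xaf (blk 43, set 3) → L1-HIT  vc=[]
3: 0xac (blk 43, set 3) → L1-HIT  vc=[]
4: 0x33 (blk 12, set 4) → MISS  vc=[52]
5: 0xca (blk 50, set 2) → MISS  vc=[52]
6: 0xac (blk 43, set 3) → L1-HIT  vc=[52]
7: 0x32 (blk 12, set 4) → L1-HIT  vc=[52]
8: 0xca (blk 50, set 2) → L1-HIT  vc=[52]
9: 0x2e (blk 11, set 3) → MISS  vc=[52, 43]
10: 0xed (blk 59, set 3) → MISS  vc=[52, 43, 11]
11: 0xee (blk 59, set 3) → L1-HIT  vc=[52, 43, 11]
12: 0xd1 (blk 52, set 4) → VC-HIT  vc=[12, 43, 11]
13: 0x29 (blk 10, set 2) → MISS  vc=[43, 11, 50]
14: 0x49 (blk 18, set 2) → MISS  vc=[11, 50, 10]
15: 0x29 (blk 10, set 2) → VC-HIT  vc=[11, 50, 18]

MISSES = 8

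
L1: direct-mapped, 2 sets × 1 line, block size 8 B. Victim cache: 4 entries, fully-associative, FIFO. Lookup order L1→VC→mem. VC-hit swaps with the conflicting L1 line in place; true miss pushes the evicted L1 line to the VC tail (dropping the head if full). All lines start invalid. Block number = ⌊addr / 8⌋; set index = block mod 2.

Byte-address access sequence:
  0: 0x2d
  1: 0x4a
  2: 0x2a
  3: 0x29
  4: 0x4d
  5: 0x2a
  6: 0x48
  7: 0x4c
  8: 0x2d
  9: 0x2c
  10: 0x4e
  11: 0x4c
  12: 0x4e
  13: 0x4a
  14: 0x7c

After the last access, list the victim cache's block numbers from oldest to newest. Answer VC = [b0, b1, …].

VC = [5, 9]

0: 0x2d (blk 5, set 1) → MISS  vc=[]
1: 0x4a (blk 9, set 1) → MISS  vc=[5]
2: 0x2a (blk 5, set 1) → VC-HIT  vc=[9]
3: 0x29 (blk 5, set 1) → L1-HIT  vc=[9]
4: 0x4d (blk 9, set 1) → VC-HIT  vc=[5]
5: 0x2a (blk 5, set 1) → VC-HIT  vc=[9]
6: 0x48 (blk 9, set 1) → VC-HIT  vc=[5]
7: 0x4c (blk 9, set 1) → L1-HIT  vc=[5]
8: 0x2d (blk 5, set 1) → VC-HIT  vc=[9]
9: 0x2c (blk 5, set 1) → L1-HIT  vc=[9]
10: 0x4e (blk 9, set 1) → VC-HIT  vc=[5]
11: 0x4c (blk 9, set 1) → L1-HIT  vc=[5]
12: 0x4e (blk 9, set 1) → L1-HIT  vc=[5]
13: 0x4a (blk 9, set 1) → L1-HIT  vc=[5]
14: 0x7c (blk 15, set 1) → MISS  vc=[5, 9]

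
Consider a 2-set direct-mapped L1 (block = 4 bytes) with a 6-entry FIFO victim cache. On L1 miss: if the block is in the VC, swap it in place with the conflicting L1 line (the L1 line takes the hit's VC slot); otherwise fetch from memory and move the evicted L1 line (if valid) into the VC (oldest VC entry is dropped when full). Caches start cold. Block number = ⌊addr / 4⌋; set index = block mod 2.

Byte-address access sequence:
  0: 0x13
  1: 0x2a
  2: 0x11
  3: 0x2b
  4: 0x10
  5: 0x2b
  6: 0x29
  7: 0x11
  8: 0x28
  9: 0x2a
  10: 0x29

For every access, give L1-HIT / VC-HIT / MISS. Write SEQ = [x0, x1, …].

SEQ = [MISS, MISS, VC-HIT, VC-HIT, VC-HIT, VC-HIT, L1-HIT, VC-HIT, VC-HIT, L1-HIT, L1-HIT]

0: 0x13 (blk 4, set 0) → MISS  vc=[]
1: 0x2a (blk 10, set 0) → MISS  vc=[4]
2: 0x11 (blk 4, set 0) → VC-HIT  vc=[10]
3: 0x2b (blk 10, set 0) → VC-HIT  vc=[4]
4: 0x10 (blk 4, set 0) → VC-HIT  vc=[10]
5: 0x2b (blk 10, set 0) → VC-HIT  vc=[4]
6: 0x29 (blk 10, set 0) → L1-HIT  vc=[4]
7: 0x11 (blk 4, set 0) → VC-HIT  vc=[10]
8: 0x28 (blk 10, set 0) → VC-HIT  vc=[4]
9: 0x2a (blk 10, set 0) → L1-HIT  vc=[4]
10: 0x29 (blk 10, set 0) → L1-HIT  vc=[4]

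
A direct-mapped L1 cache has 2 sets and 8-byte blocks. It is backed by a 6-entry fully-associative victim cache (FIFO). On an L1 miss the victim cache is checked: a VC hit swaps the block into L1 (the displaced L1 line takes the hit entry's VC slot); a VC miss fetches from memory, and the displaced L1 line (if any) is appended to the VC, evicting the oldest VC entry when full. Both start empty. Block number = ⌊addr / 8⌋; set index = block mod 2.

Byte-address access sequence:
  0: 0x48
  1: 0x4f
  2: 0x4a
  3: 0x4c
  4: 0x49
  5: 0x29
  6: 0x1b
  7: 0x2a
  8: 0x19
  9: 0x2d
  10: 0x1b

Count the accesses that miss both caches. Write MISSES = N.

  [0] addr=0x48 blk=9 s=1: MISS | VC []
  [1] addr=0x4f blk=9 s=1: L1-HIT | VC []
  [2] addr=0x4a blk=9 s=1: L1-HIT | VC []
  [3] addr=0x4c blk=9 s=1: L1-HIT | VC []
  [4] addr=0x49 blk=9 s=1: L1-HIT | VC []
  [5] addr=0x29 blk=5 s=1: MISS | VC [9]
  [6] addr=0x1b blk=3 s=1: MISS | VC [9, 5]
  [7] addr=0x2a blk=5 s=1: VC-HIT | VC [9, 3]
  [8] addr=0x19 blk=3 s=1: VC-HIT | VC [9, 5]
  [9] addr=0x2d blk=5 s=1: VC-HIT | VC [9, 3]
  [10] addr=0x1b blk=3 s=1: VC-HIT | VC [9, 5]

MISSES = 3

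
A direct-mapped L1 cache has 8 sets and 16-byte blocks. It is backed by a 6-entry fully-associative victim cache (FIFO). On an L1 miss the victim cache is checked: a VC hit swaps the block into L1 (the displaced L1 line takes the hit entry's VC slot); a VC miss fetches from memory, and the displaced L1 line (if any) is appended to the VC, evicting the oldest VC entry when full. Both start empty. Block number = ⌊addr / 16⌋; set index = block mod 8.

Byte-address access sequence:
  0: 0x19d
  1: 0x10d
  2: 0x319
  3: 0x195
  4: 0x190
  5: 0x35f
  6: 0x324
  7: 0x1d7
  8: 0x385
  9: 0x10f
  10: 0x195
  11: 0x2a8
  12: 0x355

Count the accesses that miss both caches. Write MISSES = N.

0: 0x19d (blk 25, set 1) → MISS  vc=[]
1: 0x10d (blk 16, set 0) → MISS  vc=[]
2: 0x319 (blk 49, set 1) → MISS  vc=[25]
3: 0x195 (blk 25, set 1) → VC-HIT  vc=[49]
4: 0x190 (blk 25, set 1) → L1-HIT  vc=[49]
5: 0x35f (blk 53, set 5) → MISS  vc=[49]
6: 0x324 (blk 50, set 2) → MISS  vc=[49]
7: 0x1d7 (blk 29, set 5) → MISS  vc=[49, 53]
8: 0x385 (blk 56, set 0) → MISS  vc=[49, 53, 16]
9: 0x10f (blk 16, set 0) → VC-HIT  vc=[49, 53, 56]
10: 0x195 (blk 25, set 1) → L1-HIT  vc=[49, 53, 56]
11: 0x2a8 (blk 42, set 2) → MISS  vc=[49, 53, 56, 50]
12: 0x355 (blk 53, set 5) → VC-HIT  vc=[49, 29, 56, 50]

MISSES = 8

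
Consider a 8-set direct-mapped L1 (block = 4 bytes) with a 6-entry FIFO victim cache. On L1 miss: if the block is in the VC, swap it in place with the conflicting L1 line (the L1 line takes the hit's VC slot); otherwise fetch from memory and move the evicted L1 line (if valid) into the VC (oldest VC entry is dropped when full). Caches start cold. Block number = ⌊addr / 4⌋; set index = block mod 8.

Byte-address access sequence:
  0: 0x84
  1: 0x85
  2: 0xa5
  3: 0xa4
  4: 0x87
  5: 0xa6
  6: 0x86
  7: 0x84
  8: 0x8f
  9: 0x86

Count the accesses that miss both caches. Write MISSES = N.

#0 0x84→b33/s1 MISS; vc=[]
#1 0x85→b33/s1 L1-HIT; vc=[]
#2 0xa5→b41/s1 MISS; vc=[33]
#3 0xa4→b41/s1 L1-HIT; vc=[33]
#4 0x87→b33/s1 VC-HIT; vc=[41]
#5 0xa6→b41/s1 VC-HIT; vc=[33]
#6 0x86→b33/s1 VC-HIT; vc=[41]
#7 0x84→b33/s1 L1-HIT; vc=[41]
#8 0x8f→b35/s3 MISS; vc=[41]
#9 0x86→b33/s1 L1-HIT; vc=[41]

MISSES = 3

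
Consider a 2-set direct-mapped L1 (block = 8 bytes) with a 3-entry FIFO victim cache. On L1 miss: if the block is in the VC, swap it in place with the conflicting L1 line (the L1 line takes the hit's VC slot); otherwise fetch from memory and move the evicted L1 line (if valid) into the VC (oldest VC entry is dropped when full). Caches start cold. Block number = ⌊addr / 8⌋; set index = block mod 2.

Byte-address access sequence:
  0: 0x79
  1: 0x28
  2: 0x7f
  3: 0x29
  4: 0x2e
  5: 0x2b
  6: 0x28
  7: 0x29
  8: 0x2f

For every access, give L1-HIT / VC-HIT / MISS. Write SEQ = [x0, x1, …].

SEQ = [MISS, MISS, VC-HIT, VC-HIT, L1-HIT, L1-HIT, L1-HIT, L1-HIT, L1-HIT]

0: 0x79 (blk 15, set 1) → MISS  vc=[]
1: 0x28 (blk 5, set 1) → MISS  vc=[15]
2: 0x7f (blk 15, set 1) → VC-HIT  vc=[5]
3: 0x29 (blk 5, set 1) → VC-HIT  vc=[15]
4: 0x2e (blk 5, set 1) → L1-HIT  vc=[15]
5: 0x2b (blk 5, set 1) → L1-HIT  vc=[15]
6: 0x28 (blk 5, set 1) → L1-HIT  vc=[15]
7: 0x29 (blk 5, set 1) → L1-HIT  vc=[15]
8: 0x2f (blk 5, set 1) → L1-HIT  vc=[15]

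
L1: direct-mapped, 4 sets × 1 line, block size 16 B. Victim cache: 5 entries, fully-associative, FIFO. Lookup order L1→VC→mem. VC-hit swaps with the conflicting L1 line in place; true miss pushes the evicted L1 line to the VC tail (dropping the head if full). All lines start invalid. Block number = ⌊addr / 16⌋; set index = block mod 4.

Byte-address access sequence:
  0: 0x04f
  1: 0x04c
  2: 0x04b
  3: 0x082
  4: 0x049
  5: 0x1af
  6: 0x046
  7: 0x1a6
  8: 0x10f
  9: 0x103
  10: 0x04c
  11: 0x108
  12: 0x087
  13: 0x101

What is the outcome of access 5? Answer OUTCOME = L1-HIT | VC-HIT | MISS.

OUTCOME = MISS

#0 0x4f→b4/s0 MISS; vc=[]
#1 0x4c→b4/s0 L1-HIT; vc=[]
#2 0x4b→b4/s0 L1-HIT; vc=[]
#3 0x82→b8/s0 MISS; vc=[4]
#4 0x49→b4/s0 VC-HIT; vc=[8]
#5 0x1af→b26/s2 MISS; vc=[8]
#6 0x46→b4/s0 L1-HIT; vc=[8]
#7 0x1a6→b26/s2 L1-HIT; vc=[8]
#8 0x10f→b16/s0 MISS; vc=[8,4]
#9 0x103→b16/s0 L1-HIT; vc=[8,4]
#10 0x4c→b4/s0 VC-HIT; vc=[8,16]
#11 0x108→b16/s0 VC-HIT; vc=[8,4]
#12 0x87→b8/s0 VC-HIT; vc=[16,4]
#13 0x101→b16/s0 VC-HIT; vc=[8,4]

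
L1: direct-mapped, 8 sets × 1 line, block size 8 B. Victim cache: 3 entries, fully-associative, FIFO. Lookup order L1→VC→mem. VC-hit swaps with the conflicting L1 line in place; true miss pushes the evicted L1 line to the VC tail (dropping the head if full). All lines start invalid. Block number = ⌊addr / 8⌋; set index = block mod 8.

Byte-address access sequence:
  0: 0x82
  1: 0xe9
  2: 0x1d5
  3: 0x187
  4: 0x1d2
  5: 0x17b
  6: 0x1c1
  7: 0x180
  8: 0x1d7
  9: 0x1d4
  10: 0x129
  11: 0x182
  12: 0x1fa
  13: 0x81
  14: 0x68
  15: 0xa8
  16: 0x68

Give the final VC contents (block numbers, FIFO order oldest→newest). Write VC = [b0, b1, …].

#0 0x82→b16/s0 MISS; vc=[]
#1 0xe9→b29/s5 MISS; vc=[]
#2 0x1d5→b58/s2 MISS; vc=[]
#3 0x187→b48/s0 MISS; vc=[16]
#4 0x1d2→b58/s2 L1-HIT; vc=[16]
#5 0x17b→b47/s7 MISS; vc=[16]
#6 0x1c1→b56/s0 MISS; vc=[16,48]
#7 0x180→b48/s0 VC-HIT; vc=[16,56]
#8 0x1d7→b58/s2 L1-HIT; vc=[16,56]
#9 0x1d4→b58/s2 L1-HIT; vc=[16,56]
#10 0x129→b37/s5 MISS; vc=[16,56,29]
#11 0x182→b48/s0 L1-HIT; vc=[16,56,29]
#12 0x1fa→b63/s7 MISS; vc=[56,29,47]
#13 0x81→b16/s0 MISS; vc=[29,47,48]
#14 0x68→b13/s5 MISS; vc=[47,48,37]
#15 0xa8→b21/s5 MISS; vc=[48,37,13]
#16 0x68→b13/s5 VC-HIT; vc=[48,37,21]

VC = [48, 37, 21]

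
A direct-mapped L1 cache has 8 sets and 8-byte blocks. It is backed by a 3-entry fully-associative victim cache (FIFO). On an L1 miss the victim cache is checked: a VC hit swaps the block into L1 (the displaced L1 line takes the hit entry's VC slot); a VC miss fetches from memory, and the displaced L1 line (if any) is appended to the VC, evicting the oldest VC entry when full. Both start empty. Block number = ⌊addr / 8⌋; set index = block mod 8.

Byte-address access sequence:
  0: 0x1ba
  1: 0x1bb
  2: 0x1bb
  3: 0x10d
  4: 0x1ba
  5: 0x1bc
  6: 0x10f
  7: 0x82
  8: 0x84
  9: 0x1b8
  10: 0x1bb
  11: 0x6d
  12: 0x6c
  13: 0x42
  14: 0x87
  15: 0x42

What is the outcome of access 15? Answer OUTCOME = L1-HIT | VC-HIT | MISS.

  [0] addr=0x1ba blk=55 s=7: MISS | VC []
  [1] addr=0x1bb blk=55 s=7: L1-HIT | VC []
  [2] addr=0x1bb blk=55 s=7: L1-HIT | VC []
  [3] addr=0x10d blk=33 s=1: MISS | VC []
  [4] addr=0x1ba blk=55 s=7: L1-HIT | VC []
  [5] addr=0x1bc blk=55 s=7: L1-HIT | VC []
  [6] addr=0x10f blk=33 s=1: L1-HIT | VC []
  [7] addr=0x82 blk=16 s=0: MISS | VC []
  [8] addr=0x84 blk=16 s=0: L1-HIT | VC []
  [9] addr=0x1b8 blk=55 s=7: L1-HIT | VC []
  [10] addr=0x1bb blk=55 s=7: L1-HIT | VC []
  [11] addr=0x6d blk=13 s=5: MISS | VC []
  [12] addr=0x6c blk=13 s=5: L1-HIT | VC []
  [13] addr=0x42 blk=8 s=0: MISS | VC [16]
  [14] addr=0x87 blk=16 s=0: VC-HIT | VC [8]
  [15] addr=0x42 blk=8 s=0: VC-HIT | VC [16]

OUTCOME = VC-HIT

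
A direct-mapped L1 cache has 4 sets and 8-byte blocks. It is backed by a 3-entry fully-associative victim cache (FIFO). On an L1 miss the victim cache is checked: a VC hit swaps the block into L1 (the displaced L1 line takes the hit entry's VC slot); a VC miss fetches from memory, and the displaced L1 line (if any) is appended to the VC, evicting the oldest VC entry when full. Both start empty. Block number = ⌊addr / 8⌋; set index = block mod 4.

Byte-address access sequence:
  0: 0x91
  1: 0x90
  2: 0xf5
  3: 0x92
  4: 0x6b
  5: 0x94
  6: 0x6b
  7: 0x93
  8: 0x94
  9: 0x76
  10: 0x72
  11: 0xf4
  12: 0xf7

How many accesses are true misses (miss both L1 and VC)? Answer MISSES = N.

0: 0x91 (blk 18, set 2) → MISS  vc=[]
1: 0x90 (blk 18, set 2) → L1-HIT  vc=[]
2: 0xf5 (blk 30, set 2) → MISS  vc=[18]
3: 0x92 (blk 18, set 2) → VC-HIT  vc=[30]
4: 0x6b (blk 13, set 1) → MISS  vc=[30]
5: 0x94 (blk 18, set 2) → L1-HIT  vc=[30]
6: 0x6b (blk 13, set 1) → L1-HIT  vc=[30]
7: 0x93 (blk 18, set 2) → L1-HIT  vc=[30]
8: 0x94 (blk 18, set 2) → L1-HIT  vc=[30]
9: 0x76 (blk 14, set 2) → MISS  vc=[30, 18]
10: 0x72 (blk 14, set 2) → L1-HIT  vc=[30, 18]
11: 0xf4 (blk 30, set 2) → VC-HIT  vc=[14, 18]
12: 0xf7 (blk 30, set 2) → L1-HIT  vc=[14, 18]

MISSES = 4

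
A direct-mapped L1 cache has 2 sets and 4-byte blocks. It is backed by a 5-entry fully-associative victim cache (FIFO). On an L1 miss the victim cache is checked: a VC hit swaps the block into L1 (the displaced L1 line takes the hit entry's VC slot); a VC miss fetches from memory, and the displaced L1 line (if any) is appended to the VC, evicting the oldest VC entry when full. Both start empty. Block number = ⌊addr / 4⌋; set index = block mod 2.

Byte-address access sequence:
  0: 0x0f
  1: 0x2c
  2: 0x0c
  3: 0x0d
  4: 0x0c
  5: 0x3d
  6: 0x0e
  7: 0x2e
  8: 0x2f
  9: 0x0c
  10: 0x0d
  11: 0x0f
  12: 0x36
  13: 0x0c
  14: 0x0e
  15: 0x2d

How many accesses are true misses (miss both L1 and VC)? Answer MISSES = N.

  [0] addr=0xf blk=3 s=1: MISS | VC []
  [1] addr=0x2c blk=11 s=1: MISS | VC [3]
  [2] addr=0xc blk=3 s=1: VC-HIT | VC [11]
  [3] addr=0xd blk=3 s=1: L1-HIT | VC [11]
  [4] addr=0xc blk=3 s=1: L1-HIT | VC [11]
  [5] addr=0x3d blk=15 s=1: MISS | VC [11, 3]
  [6] addr=0xe blk=3 s=1: VC-HIT | VC [11, 15]
  [7] addr=0x2e blk=11 s=1: VC-HIT | VC [3, 15]
  [8] addr=0x2f blk=11 s=1: L1-HIT | VC [3, 15]
  [9] addr=0xc blk=3 s=1: VC-HIT | VC [11, 15]
  [10] addr=0xd blk=3 s=1: L1-HIT | VC [11, 15]
  [11] addr=0xf blk=3 s=1: L1-HIT | VC [11, 15]
  [12] addr=0x36 blk=13 s=1: MISS | VC [11, 15, 3]
  [13] addr=0xc blk=3 s=1: VC-HIT | VC [11, 15, 13]
  [14] addr=0xe blk=3 s=1: L1-HIT | VC [11, 15, 13]
  [15] addr=0x2d blk=11 s=1: VC-HIT | VC [3, 15, 13]

MISSES = 4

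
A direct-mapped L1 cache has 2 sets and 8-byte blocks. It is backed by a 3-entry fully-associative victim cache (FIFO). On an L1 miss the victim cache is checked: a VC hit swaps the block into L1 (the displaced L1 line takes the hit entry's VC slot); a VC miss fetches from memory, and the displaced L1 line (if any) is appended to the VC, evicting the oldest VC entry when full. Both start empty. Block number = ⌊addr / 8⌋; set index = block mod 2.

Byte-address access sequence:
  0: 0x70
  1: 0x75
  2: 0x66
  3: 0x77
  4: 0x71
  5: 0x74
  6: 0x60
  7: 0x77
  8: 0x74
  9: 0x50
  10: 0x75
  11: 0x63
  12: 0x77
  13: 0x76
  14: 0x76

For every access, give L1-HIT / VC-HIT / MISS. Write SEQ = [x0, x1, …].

0: 0x70 (blk 14, set 0) → MISS  vc=[]
1: 0x75 (blk 14, set 0) → L1-HIT  vc=[]
2: 0x66 (blk 12, set 0) → MISS  vc=[14]
3: 0x77 (blk 14, set 0) → VC-HIT  vc=[12]
4: 0x71 (blk 14, set 0) → L1-HIT  vc=[12]
5: 0x74 (blk 14, set 0) → L1-HIT  vc=[12]
6: 0x60 (blk 12, set 0) → VC-HIT  vc=[14]
7: 0x77 (blk 14, set 0) → VC-HIT  vc=[12]
8: 0x74 (blk 14, set 0) → L1-HIT  vc=[12]
9: 0x50 (blk 10, set 0) → MISS  vc=[12, 14]
10: 0x75 (blk 14, set 0) → VC-HIT  vc=[12, 10]
11: 0x63 (blk 12, set 0) → VC-HIT  vc=[14, 10]
12: 0x77 (blk 14, set 0) → VC-HIT  vc=[12, 10]
13: 0x76 (blk 14, set 0) → L1-HIT  vc=[12, 10]
14: 0x76 (blk 14, set 0) → L1-HIT  vc=[12, 10]

SEQ = [MISS, L1-HIT, MISS, VC-HIT, L1-HIT, L1-HIT, VC-HIT, VC-HIT, L1-HIT, MISS, VC-HIT, VC-HIT, VC-HIT, L1-HIT, L1-HIT]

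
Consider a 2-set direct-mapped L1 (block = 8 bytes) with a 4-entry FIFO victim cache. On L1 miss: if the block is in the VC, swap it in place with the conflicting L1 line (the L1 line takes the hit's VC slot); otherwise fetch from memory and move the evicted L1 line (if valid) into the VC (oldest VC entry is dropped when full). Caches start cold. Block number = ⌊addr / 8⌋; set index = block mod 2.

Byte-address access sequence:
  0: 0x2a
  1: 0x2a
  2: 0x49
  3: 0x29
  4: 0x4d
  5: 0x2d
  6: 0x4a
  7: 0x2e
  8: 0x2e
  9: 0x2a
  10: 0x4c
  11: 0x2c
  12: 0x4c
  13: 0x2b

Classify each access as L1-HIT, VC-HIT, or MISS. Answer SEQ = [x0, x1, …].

SEQ = [MISS, L1-HIT, MISS, VC-HIT, VC-HIT, VC-HIT, VC-HIT, VC-HIT, L1-HIT, L1-HIT, VC-HIT, VC-HIT, VC-HIT, VC-HIT]

0: 0x2a (blk 5, set 1) → MISS  vc=[]
1: 0x2a (blk 5, set 1) → L1-HIT  vc=[]
2: 0x49 (blk 9, set 1) → MISS  vc=[5]
3: 0x29 (blk 5, set 1) → VC-HIT  vc=[9]
4: 0x4d (blk 9, set 1) → VC-HIT  vc=[5]
5: 0x2d (blk 5, set 1) → VC-HIT  vc=[9]
6: 0x4a (blk 9, set 1) → VC-HIT  vc=[5]
7: 0x2e (blk 5, set 1) → VC-HIT  vc=[9]
8: 0x2e (blk 5, set 1) → L1-HIT  vc=[9]
9: 0x2a (blk 5, set 1) → L1-HIT  vc=[9]
10: 0x4c (blk 9, set 1) → VC-HIT  vc=[5]
11: 0x2c (blk 5, set 1) → VC-HIT  vc=[9]
12: 0x4c (blk 9, set 1) → VC-HIT  vc=[5]
13: 0x2b (blk 5, set 1) → VC-HIT  vc=[9]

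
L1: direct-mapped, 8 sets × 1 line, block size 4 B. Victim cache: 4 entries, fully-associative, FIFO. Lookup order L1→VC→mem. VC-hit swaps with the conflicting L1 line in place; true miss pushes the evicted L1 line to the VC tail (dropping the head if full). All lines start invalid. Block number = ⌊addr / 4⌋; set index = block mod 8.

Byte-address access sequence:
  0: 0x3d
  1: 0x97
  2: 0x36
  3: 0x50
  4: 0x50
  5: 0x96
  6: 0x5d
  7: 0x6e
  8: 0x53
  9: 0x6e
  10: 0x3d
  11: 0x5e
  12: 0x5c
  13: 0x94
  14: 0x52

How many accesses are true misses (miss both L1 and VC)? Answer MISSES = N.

MISSES = 6

#0 0x3d→b15/s7 MISS; vc=[]
#1 0x97→b37/s5 MISS; vc=[]
#2 0x36→b13/s5 MISS; vc=[37]
#3 0x50→b20/s4 MISS; vc=[37]
#4 0x50→b20/s4 L1-HIT; vc=[37]
#5 0x96→b37/s5 VC-HIT; vc=[13]
#6 0x5d→b23/s7 MISS; vc=[13,15]
#7 0x6e→b27/s3 MISS; vc=[13,15]
#8 0x53→b20/s4 L1-HIT; vc=[13,15]
#9 0x6e→b27/s3 L1-HIT; vc=[13,15]
#10 0x3d→b15/s7 VC-HIT; vc=[13,23]
#11 0x5e→b23/s7 VC-HIT; vc=[13,15]
#12 0x5c→b23/s7 L1-HIT; vc=[13,15]
#13 0x94→b37/s5 L1-HIT; vc=[13,15]
#14 0x52→b20/s4 L1-HIT; vc=[13,15]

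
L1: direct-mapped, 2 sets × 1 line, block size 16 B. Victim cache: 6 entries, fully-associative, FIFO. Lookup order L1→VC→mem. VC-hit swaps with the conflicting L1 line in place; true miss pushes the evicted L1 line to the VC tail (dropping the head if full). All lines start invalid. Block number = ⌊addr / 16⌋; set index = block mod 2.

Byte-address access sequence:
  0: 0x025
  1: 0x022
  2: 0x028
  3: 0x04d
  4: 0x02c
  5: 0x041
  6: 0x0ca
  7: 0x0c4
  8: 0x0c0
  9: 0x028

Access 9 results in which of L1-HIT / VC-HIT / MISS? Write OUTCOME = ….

0: 0x25 (blk 2, set 0) → MISS  vc=[]
1: 0x22 (blk 2, set 0) → L1-HIT  vc=[]
2: 0x28 (blk 2, set 0) → L1-HIT  vc=[]
3: 0x4d (blk 4, set 0) → MISS  vc=[2]
4: 0x2c (blk 2, set 0) → VC-HIT  vc=[4]
5: 0x41 (blk 4, set 0) → VC-HIT  vc=[2]
6: 0xca (blk 12, set 0) → MISS  vc=[2, 4]
7: 0xc4 (blk 12, set 0) → L1-HIT  vc=[2, 4]
8: 0xc0 (blk 12, set 0) → L1-HIT  vc=[2, 4]
9: 0x28 (blk 2, set 0) → VC-HIT  vc=[12, 4]

OUTCOME = VC-HIT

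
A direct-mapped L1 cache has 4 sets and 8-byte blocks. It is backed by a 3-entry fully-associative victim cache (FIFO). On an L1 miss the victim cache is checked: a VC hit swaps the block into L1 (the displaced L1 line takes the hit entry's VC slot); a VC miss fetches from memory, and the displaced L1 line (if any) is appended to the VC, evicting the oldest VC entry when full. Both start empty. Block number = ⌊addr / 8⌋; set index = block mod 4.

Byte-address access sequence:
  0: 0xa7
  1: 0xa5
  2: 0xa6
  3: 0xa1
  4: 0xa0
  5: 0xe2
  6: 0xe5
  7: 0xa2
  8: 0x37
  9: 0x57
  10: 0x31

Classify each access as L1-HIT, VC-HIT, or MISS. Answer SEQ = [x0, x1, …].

0: 0xa7 (blk 20, set 0) → MISS  vc=[]
1: 0xa5 (blk 20, set 0) → L1-HIT  vc=[]
2: 0xa6 (blk 20, set 0) → L1-HIT  vc=[]
3: 0xa1 (blk 20, set 0) → L1-HIT  vc=[]
4: 0xa0 (blk 20, set 0) → L1-HIT  vc=[]
5: 0xe2 (blk 28, set 0) → MISS  vc=[20]
6: 0xe5 (blk 28, set 0) → L1-HIT  vc=[20]
7: 0xa2 (blk 20, set 0) → VC-HIT  vc=[28]
8: 0x37 (blk 6, set 2) → MISS  vc=[28]
9: 0x57 (blk 10, set 2) → MISS  vc=[28, 6]
10: 0x31 (blk 6, set 2) → VC-HIT  vc=[28, 10]

SEQ = [MISS, L1-HIT, L1-HIT, L1-HIT, L1-HIT, MISS, L1-HIT, VC-HIT, MISS, MISS, VC-HIT]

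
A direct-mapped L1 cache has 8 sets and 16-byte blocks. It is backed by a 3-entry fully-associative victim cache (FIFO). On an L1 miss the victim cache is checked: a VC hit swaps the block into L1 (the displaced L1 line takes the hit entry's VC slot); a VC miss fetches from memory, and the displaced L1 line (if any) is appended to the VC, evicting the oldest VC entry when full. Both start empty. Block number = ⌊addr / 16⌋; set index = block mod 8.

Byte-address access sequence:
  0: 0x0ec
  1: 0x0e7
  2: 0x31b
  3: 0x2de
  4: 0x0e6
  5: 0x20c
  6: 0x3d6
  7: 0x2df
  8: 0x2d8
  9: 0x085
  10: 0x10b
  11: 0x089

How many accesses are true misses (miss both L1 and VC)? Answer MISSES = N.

#0 0xec→b14/s6 MISS; vc=[]
#1 0xe7→b14/s6 L1-HIT; vc=[]
#2 0x31b→b49/s1 MISS; vc=[]
#3 0x2de→b45/s5 MISS; vc=[]
#4 0xe6→b14/s6 L1-HIT; vc=[]
#5 0x20c→b32/s0 MISS; vc=[]
#6 0x3d6→b61/s5 MISS; vc=[45]
#7 0x2df→b45/s5 VC-HIT; vc=[61]
#8 0x2d8→b45/s5 L1-HIT; vc=[61]
#9 0x85→b8/s0 MISS; vc=[61,32]
#10 0x10b→b16/s0 MISS; vc=[61,32,8]
#11 0x89→b8/s0 VC-HIT; vc=[61,32,16]

MISSES = 7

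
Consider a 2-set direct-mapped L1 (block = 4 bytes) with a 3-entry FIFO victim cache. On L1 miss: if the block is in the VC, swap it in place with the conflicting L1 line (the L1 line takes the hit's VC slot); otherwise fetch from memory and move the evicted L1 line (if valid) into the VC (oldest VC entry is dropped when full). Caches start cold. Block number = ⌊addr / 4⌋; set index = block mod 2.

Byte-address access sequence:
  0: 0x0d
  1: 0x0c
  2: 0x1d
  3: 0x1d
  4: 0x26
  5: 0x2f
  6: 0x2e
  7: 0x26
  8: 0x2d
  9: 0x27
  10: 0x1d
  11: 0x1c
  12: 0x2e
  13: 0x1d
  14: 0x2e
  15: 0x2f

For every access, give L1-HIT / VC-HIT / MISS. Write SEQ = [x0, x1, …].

SEQ = [MISS, L1-HIT, MISS, L1-HIT, MISS, MISS, L1-HIT, VC-HIT, VC-HIT, VC-HIT, VC-HIT, L1-HIT, VC-HIT, VC-HIT, VC-HIT, L1-HIT]

  [0] addr=0xd blk=3 s=1: MISS | VC []
  [1] addr=0xc blk=3 s=1: L1-HIT | VC []
  [2] addr=0x1d blk=7 s=1: MISS | VC [3]
  [3] addr=0x1d blk=7 s=1: L1-HIT | VC [3]
  [4] addr=0x26 blk=9 s=1: MISS | VC [3, 7]
  [5] addr=0x2f blk=11 s=1: MISS | VC [3, 7, 9]
  [6] addr=0x2e blk=11 s=1: L1-HIT | VC [3, 7, 9]
  [7] addr=0x26 blk=9 s=1: VC-HIT | VC [3, 7, 11]
  [8] addr=0x2d blk=11 s=1: VC-HIT | VC [3, 7, 9]
  [9] addr=0x27 blk=9 s=1: VC-HIT | VC [3, 7, 11]
  [10] addr=0x1d blk=7 s=1: VC-HIT | VC [3, 9, 11]
  [11] addr=0x1c blk=7 s=1: L1-HIT | VC [3, 9, 11]
  [12] addr=0x2e blk=11 s=1: VC-HIT | VC [3, 9, 7]
  [13] addr=0x1d blk=7 s=1: VC-HIT | VC [3, 9, 11]
  [14] addr=0x2e blk=11 s=1: VC-HIT | VC [3, 9, 7]
  [15] addr=0x2f blk=11 s=1: L1-HIT | VC [3, 9, 7]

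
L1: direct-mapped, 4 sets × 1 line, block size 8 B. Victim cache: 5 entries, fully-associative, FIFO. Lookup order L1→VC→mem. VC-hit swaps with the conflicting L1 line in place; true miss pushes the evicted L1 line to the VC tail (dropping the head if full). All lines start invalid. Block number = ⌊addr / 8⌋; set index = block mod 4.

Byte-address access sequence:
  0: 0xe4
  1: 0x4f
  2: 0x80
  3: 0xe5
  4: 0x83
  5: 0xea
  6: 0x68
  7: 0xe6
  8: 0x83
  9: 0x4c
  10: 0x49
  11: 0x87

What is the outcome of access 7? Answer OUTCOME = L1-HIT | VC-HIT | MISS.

0: 0xe4 (blk 28, set 0) → MISS  vc=[]
1: 0x4f (blk 9, set 1) → MISS  vc=[]
2: 0x80 (blk 16, set 0) → MISS  vc=[28]
3: 0xe5 (blk 28, set 0) → VC-HIT  vc=[16]
4: 0x83 (blk 16, set 0) → VC-HIT  vc=[28]
5: 0xea (blk 29, set 1) → MISS  vc=[28, 9]
6: 0x68 (blk 13, set 1) → MISS  vc=[28, 9, 29]
7: 0xe6 (blk 28, set 0) → VC-HIT  vc=[16, 9, 29]
8: 0x83 (blk 16, set 0) → VC-HIT  vc=[28, 9, 29]
9: 0x4c (blk 9, set 1) → VC-HIT  vc=[28, 13, 29]
10: 0x49 (blk 9, set 1) → L1-HIT  vc=[28, 13, 29]
11: 0x87 (blk 16, set 0) → L1-HIT  vc=[28, 13, 29]

OUTCOME = VC-HIT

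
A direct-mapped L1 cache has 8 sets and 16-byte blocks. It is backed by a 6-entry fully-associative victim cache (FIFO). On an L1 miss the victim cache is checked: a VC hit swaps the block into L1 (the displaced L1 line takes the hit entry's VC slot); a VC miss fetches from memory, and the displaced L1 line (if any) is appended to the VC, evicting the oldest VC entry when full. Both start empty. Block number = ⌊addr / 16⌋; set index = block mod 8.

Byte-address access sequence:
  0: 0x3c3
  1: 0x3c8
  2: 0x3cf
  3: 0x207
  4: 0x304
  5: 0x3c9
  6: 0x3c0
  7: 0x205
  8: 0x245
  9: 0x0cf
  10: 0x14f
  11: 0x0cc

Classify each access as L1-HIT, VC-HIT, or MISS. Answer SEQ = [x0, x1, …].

#0 0x3c3→b60/s4 MISS; vc=[]
#1 0x3c8→b60/s4 L1-HIT; vc=[]
#2 0x3cf→b60/s4 L1-HIT; vc=[]
#3 0x207→b32/s0 MISS; vc=[]
#4 0x304→b48/s0 MISS; vc=[32]
#5 0x3c9→b60/s4 L1-HIT; vc=[32]
#6 0x3c0→b60/s4 L1-HIT; vc=[32]
#7 0x205→b32/s0 VC-HIT; vc=[48]
#8 0x245→b36/s4 MISS; vc=[48,60]
#9 0xcf→b12/s4 MISS; vc=[48,60,36]
#10 0x14f→b20/s4 MISS; vc=[48,60,36,12]
#11 0xcc→b12/s4 VC-HIT; vc=[48,60,36,20]

SEQ = [MISS, L1-HIT, L1-HIT, MISS, MISS, L1-HIT, L1-HIT, VC-HIT, MISS, MISS, MISS, VC-HIT]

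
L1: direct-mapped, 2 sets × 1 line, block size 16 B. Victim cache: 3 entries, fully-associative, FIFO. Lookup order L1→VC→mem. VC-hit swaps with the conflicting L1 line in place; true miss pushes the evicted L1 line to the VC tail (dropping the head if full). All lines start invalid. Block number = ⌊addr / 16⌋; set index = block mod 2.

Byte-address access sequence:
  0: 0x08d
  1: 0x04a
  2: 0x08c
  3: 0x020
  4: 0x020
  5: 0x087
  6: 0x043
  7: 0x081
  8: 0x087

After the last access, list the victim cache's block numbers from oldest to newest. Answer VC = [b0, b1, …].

VC = [4, 2]

  [0] addr=0x8d blk=8 s=0: MISS | VC []
  [1] addr=0x4a blk=4 s=0: MISS | VC [8]
  [2] addr=0x8c blk=8 s=0: VC-HIT | VC [4]
  [3] addr=0x20 blk=2 s=0: MISS | VC [4, 8]
  [4] addr=0x20 blk=2 s=0: L1-HIT | VC [4, 8]
  [5] addr=0x87 blk=8 s=0: VC-HIT | VC [4, 2]
  [6] addr=0x43 blk=4 s=0: VC-HIT | VC [8, 2]
  [7] addr=0x81 blk=8 s=0: VC-HIT | VC [4, 2]
  [8] addr=0x87 blk=8 s=0: L1-HIT | VC [4, 2]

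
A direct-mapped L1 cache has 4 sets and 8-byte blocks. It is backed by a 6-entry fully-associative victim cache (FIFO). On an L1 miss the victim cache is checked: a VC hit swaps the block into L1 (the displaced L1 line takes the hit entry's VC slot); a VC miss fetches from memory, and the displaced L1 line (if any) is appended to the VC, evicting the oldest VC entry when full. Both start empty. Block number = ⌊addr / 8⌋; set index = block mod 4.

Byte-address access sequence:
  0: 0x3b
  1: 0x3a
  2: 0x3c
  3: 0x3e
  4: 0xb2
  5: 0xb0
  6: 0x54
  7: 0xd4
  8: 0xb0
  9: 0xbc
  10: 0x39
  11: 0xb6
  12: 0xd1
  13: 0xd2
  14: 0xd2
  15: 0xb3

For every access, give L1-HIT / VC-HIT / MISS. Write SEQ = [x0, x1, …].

SEQ = [MISS, L1-HIT, L1-HIT, L1-HIT, MISS, L1-HIT, MISS, MISS, VC-HIT, MISS, VC-HIT, L1-HIT, VC-HIT, L1-HIT, L1-HIT, VC-HIT]

0: 0x3b (blk 7, set 3) → MISS  vc=[]
1: 0x3a (blk 7, set 3) → L1-HIT  vc=[]
2: 0x3c (blk 7, set 3) → L1-HIT  vc=[]
3: 0x3e (blk 7, set 3) → L1-HIT  vc=[]
4: 0xb2 (blk 22, set 2) → MISS  vc=[]
5: 0xb0 (blk 22, set 2) → L1-HIT  vc=[]
6: 0x54 (blk 10, set 2) → MISS  vc=[22]
7: 0xd4 (blk 26, set 2) → MISS  vc=[22, 10]
8: 0xb0 (blk 22, set 2) → VC-HIT  vc=[26, 10]
9: 0xbc (blk 23, set 3) → MISS  vc=[26, 10, 7]
10: 0x39 (blk 7, set 3) → VC-HIT  vc=[26, 10, 23]
11: 0xb6 (blk 22, set 2) → L1-HIT  vc=[26, 10, 23]
12: 0xd1 (blk 26, set 2) → VC-HIT  vc=[22, 10, 23]
13: 0xd2 (blk 26, set 2) → L1-HIT  vc=[22, 10, 23]
14: 0xd2 (blk 26, set 2) → L1-HIT  vc=[22, 10, 23]
15: 0xb3 (blk 22, set 2) → VC-HIT  vc=[26, 10, 23]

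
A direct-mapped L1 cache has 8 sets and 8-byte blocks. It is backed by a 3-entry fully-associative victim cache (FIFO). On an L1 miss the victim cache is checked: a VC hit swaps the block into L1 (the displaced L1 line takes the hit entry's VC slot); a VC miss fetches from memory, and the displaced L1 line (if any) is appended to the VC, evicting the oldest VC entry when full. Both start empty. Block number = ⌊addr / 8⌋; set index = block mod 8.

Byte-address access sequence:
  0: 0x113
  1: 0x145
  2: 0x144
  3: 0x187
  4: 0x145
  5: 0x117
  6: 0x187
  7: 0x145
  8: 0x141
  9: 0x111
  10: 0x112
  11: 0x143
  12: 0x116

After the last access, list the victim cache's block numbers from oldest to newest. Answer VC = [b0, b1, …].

VC = [48]

  [0] addr=0x113 blk=34 s=2: MISS | VC []
  [1] addr=0x145 blk=40 s=0: MISS | VC []
  [2] addr=0x144 blk=40 s=0: L1-HIT | VC []
  [3] addr=0x187 blk=48 s=0: MISS | VC [40]
  [4] addr=0x145 blk=40 s=0: VC-HIT | VC [48]
  [5] addr=0x117 blk=34 s=2: L1-HIT | VC [48]
  [6] addr=0x187 blk=48 s=0: VC-HIT | VC [40]
  [7] addr=0x145 blk=40 s=0: VC-HIT | VC [48]
  [8] addr=0x141 blk=40 s=0: L1-HIT | VC [48]
  [9] addr=0x111 blk=34 s=2: L1-HIT | VC [48]
  [10] addr=0x112 blk=34 s=2: L1-HIT | VC [48]
  [11] addr=0x143 blk=40 s=0: L1-HIT | VC [48]
  [12] addr=0x116 blk=34 s=2: L1-HIT | VC [48]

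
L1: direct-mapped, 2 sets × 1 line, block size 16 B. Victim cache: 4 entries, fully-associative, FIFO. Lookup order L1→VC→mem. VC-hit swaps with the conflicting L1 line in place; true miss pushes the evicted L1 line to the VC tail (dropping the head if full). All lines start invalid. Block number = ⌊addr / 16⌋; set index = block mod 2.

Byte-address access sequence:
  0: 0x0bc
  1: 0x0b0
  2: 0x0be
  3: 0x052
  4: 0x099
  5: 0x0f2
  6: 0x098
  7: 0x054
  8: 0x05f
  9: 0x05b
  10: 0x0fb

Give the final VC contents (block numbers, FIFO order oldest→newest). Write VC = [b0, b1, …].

VC = [11, 9, 5]

  [0] addr=0xbc blk=11 s=1: MISS | VC []
  [1] addr=0xb0 blk=11 s=1: L1-HIT | VC []
  [2] addr=0xbe blk=11 s=1: L1-HIT | VC []
  [3] addr=0x52 blk=5 s=1: MISS | VC [11]
  [4] addr=0x99 blk=9 s=1: MISS | VC [11, 5]
  [5] addr=0xf2 blk=15 s=1: MISS | VC [11, 5, 9]
  [6] addr=0x98 blk=9 s=1: VC-HIT | VC [11, 5, 15]
  [7] addr=0x54 blk=5 s=1: VC-HIT | VC [11, 9, 15]
  [8] addr=0x5f blk=5 s=1: L1-HIT | VC [11, 9, 15]
  [9] addr=0x5b blk=5 s=1: L1-HIT | VC [11, 9, 15]
  [10] addr=0xfb blk=15 s=1: VC-HIT | VC [11, 9, 5]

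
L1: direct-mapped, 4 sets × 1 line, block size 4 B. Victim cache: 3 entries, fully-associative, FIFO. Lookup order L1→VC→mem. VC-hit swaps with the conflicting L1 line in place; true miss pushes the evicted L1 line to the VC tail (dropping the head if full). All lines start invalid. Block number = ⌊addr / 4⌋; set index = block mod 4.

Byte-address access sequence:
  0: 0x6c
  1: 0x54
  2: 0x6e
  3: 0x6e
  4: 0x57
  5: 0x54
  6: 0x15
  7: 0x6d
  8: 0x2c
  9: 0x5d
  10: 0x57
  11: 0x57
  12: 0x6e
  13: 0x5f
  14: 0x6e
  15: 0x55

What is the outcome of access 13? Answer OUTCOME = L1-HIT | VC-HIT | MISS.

OUTCOME = VC-HIT

  [0] addr=0x6c blk=27 s=3: MISS | VC []
  [1] addr=0x54 blk=21 s=1: MISS | VC []
  [2] addr=0x6e blk=27 s=3: L1-HIT | VC []
  [3] addr=0x6e blk=27 s=3: L1-HIT | VC []
  [4] addr=0x57 blk=21 s=1: L1-HIT | VC []
  [5] addr=0x54 blk=21 s=1: L1-HIT | VC []
  [6] addr=0x15 blk=5 s=1: MISS | VC [21]
  [7] addr=0x6d blk=27 s=3: L1-HIT | VC [21]
  [8] addr=0x2c blk=11 s=3: MISS | VC [21, 27]
  [9] addr=0x5d blk=23 s=3: MISS | VC [21, 27, 11]
  [10] addr=0x57 blk=21 s=1: VC-HIT | VC [5, 27, 11]
  [11] addr=0x57 blk=21 s=1: L1-HIT | VC [5, 27, 11]
  [12] addr=0x6e blk=27 s=3: VC-HIT | VC [5, 23, 11]
  [13] addr=0x5f blk=23 s=3: VC-HIT | VC [5, 27, 11]
  [14] addr=0x6e blk=27 s=3: VC-HIT | VC [5, 23, 11]
  [15] addr=0x55 blk=21 s=1: L1-HIT | VC [5, 23, 11]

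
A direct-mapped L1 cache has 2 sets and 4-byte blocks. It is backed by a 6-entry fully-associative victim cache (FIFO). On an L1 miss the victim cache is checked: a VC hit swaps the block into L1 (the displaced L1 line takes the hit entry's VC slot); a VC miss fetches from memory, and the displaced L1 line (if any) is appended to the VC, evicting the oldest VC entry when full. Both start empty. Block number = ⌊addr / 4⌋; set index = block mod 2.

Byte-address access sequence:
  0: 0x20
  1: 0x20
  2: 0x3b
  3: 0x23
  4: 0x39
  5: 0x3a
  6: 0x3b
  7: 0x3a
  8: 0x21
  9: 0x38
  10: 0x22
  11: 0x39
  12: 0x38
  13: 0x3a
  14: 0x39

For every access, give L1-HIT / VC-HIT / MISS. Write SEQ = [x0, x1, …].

  [0] addr=0x20 blk=8 s=0: MISS | VC []
  [1] addr=0x20 blk=8 s=0: L1-HIT | VC []
  [2] addr=0x3b blk=14 s=0: MISS | VC [8]
  [3] addr=0x23 blk=8 s=0: VC-HIT | VC [14]
  [4] addr=0x39 blk=14 s=0: VC-HIT | VC [8]
  [5] addr=0x3a blk=14 s=0: L1-HIT | VC [8]
  [6] addr=0x3b blk=14 s=0: L1-HIT | VC [8]
  [7] addr=0x3a blk=14 s=0: L1-HIT | VC [8]
  [8] addr=0x21 blk=8 s=0: VC-HIT | VC [14]
  [9] addr=0x38 blk=14 s=0: VC-HIT | VC [8]
  [10] addr=0x22 blk=8 s=0: VC-HIT | VC [14]
  [11] addr=0x39 blk=14 s=0: VC-HIT | VC [8]
  [12] addr=0x38 blk=14 s=0: L1-HIT | VC [8]
  [13] addr=0x3a blk=14 s=0: L1-HIT | VC [8]
  [14] addr=0x39 blk=14 s=0: L1-HIT | VC [8]

SEQ = [MISS, L1-HIT, MISS, VC-HIT, VC-HIT, L1-HIT, L1-HIT, L1-HIT, VC-HIT, VC-HIT, VC-HIT, VC-HIT, L1-HIT, L1-HIT, L1-HIT]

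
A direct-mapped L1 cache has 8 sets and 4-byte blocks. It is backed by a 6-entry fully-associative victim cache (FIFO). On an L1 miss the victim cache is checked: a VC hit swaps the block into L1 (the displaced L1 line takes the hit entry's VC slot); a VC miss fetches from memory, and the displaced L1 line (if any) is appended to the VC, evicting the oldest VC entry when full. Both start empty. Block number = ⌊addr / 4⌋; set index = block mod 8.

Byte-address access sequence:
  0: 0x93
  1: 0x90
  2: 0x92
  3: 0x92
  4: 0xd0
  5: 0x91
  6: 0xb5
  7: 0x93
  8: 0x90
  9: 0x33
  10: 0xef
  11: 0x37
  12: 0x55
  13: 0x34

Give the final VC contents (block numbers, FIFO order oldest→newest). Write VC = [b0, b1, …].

VC = [52, 36, 45, 21]

#0 0x93→b36/s4 MISS; vc=[]
#1 0x90→b36/s4 L1-HIT; vc=[]
#2 0x92→b36/s4 L1-HIT; vc=[]
#3 0x92→b36/s4 L1-HIT; vc=[]
#4 0xd0→b52/s4 MISS; vc=[36]
#5 0x91→b36/s4 VC-HIT; vc=[52]
#6 0xb5→b45/s5 MISS; vc=[52]
#7 0x93→b36/s4 L1-HIT; vc=[52]
#8 0x90→b36/s4 L1-HIT; vc=[52]
#9 0x33→b12/s4 MISS; vc=[52,36]
#10 0xef→b59/s3 MISS; vc=[52,36]
#11 0x37→b13/s5 MISS; vc=[52,36,45]
#12 0x55→b21/s5 MISS; vc=[52,36,45,13]
#13 0x34→b13/s5 VC-HIT; vc=[52,36,45,21]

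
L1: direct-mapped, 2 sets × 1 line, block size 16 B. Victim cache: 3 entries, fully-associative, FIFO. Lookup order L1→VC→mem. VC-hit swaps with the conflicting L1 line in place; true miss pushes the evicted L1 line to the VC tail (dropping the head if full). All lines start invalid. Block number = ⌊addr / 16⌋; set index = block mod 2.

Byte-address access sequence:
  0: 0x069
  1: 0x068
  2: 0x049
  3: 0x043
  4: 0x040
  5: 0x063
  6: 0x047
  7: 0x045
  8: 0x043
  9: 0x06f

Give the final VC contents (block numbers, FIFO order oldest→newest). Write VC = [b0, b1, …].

  [0] addr=0x69 blk=6 s=0: MISS | VC []
  [1] addr=0x68 blk=6 s=0: L1-HIT | VC []
  [2] addr=0x49 blk=4 s=0: MISS | VC [6]
  [3] addr=0x43 blk=4 s=0: L1-HIT | VC [6]
  [4] addr=0x40 blk=4 s=0: L1-HIT | VC [6]
  [5] addr=0x63 blk=6 s=0: VC-HIT | VC [4]
  [6] addr=0x47 blk=4 s=0: VC-HIT | VC [6]
  [7] addr=0x45 blk=4 s=0: L1-HIT | VC [6]
  [8] addr=0x43 blk=4 s=0: L1-HIT | VC [6]
  [9] addr=0x6f blk=6 s=0: VC-HIT | VC [4]

VC = [4]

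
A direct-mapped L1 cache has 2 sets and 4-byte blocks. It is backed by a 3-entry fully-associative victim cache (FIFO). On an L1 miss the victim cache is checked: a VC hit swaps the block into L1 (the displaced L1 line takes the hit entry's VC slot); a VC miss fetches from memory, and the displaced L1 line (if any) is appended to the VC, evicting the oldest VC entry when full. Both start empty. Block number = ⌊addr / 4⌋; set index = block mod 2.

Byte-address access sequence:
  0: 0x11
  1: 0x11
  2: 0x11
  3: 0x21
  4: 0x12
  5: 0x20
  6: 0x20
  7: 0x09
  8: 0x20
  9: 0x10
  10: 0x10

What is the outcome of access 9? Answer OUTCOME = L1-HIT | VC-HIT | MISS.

0: 0x11 (blk 4, set 0) → MISS  vc=[]
1: 0x11 (blk 4, set 0) → L1-HIT  vc=[]
2: 0x11 (blk 4, set 0) → L1-HIT  vc=[]
3: 0x21 (blk 8, set 0) → MISS  vc=[4]
4: 0x12 (blk 4, set 0) → VC-HIT  vc=[8]
5: 0x20 (blk 8, set 0) → VC-HIT  vc=[4]
6: 0x20 (blk 8, set 0) → L1-HIT  vc=[4]
7: 0x9 (blk 2, set 0) → MISS  vc=[4, 8]
8: 0x20 (blk 8, set 0) → VC-HIT  vc=[4, 2]
9: 0x10 (blk 4, set 0) → VC-HIT  vc=[8, 2]
10: 0x10 (blk 4, set 0) → L1-HIT  vc=[8, 2]

OUTCOME = VC-HIT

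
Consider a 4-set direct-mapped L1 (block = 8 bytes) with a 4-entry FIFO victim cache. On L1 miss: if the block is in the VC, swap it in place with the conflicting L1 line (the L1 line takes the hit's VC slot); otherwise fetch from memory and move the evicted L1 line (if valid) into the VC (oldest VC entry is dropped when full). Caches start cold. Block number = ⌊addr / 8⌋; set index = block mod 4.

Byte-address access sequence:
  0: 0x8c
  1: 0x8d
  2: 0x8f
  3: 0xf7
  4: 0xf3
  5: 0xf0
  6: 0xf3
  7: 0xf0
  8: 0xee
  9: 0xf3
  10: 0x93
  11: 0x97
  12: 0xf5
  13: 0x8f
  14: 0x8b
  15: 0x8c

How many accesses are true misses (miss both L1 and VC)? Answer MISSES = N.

#0 0x8c→b17/s1 MISS; vc=[]
#1 0x8d→b17/s1 L1-HIT; vc=[]
#2 0x8f→b17/s1 L1-HIT; vc=[]
#3 0xf7→b30/s2 MISS; vc=[]
#4 0xf3→b30/s2 L1-HIT; vc=[]
#5 0xf0→b30/s2 L1-HIT; vc=[]
#6 0xf3→b30/s2 L1-HIT; vc=[]
#7 0xf0→b30/s2 L1-HIT; vc=[]
#8 0xee→b29/s1 MISS; vc=[17]
#9 0xf3→b30/s2 L1-HIT; vc=[17]
#10 0x93→b18/s2 MISS; vc=[17,30]
#11 0x97→b18/s2 L1-HIT; vc=[17,30]
#12 0xf5→b30/s2 VC-HIT; vc=[17,18]
#13 0x8f→b17/s1 VC-HIT; vc=[29,18]
#14 0x8b→b17/s1 L1-HIT; vc=[29,18]
#15 0x8c→b17/s1 L1-HIT; vc=[29,18]

MISSES = 4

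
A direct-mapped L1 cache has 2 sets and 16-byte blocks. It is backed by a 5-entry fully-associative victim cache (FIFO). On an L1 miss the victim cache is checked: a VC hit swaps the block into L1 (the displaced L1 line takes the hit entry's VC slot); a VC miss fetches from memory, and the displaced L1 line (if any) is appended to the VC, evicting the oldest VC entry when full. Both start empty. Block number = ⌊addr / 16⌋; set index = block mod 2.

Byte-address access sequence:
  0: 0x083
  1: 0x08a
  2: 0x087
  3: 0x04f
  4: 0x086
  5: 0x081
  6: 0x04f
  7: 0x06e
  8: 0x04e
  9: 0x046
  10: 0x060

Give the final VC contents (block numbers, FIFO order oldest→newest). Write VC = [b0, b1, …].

0: 0x83 (blk 8, set 0) → MISS  vc=[]
1: 0x8a (blk 8, set 0) → L1-HIT  vc=[]
2: 0x87 (blk 8, set 0) → L1-HIT  vc=[]
3: 0x4f (blk 4, set 0) → MISS  vc=[8]
4: 0x86 (blk 8, set 0) → VC-HIT  vc=[4]
5: 0x81 (blk 8, set 0) → L1-HIT  vc=[4]
6: 0x4f (blk 4, set 0) → VC-HIT  vc=[8]
7: 0x6e (blk 6, set 0) → MISS  vc=[8, 4]
8: 0x4e (blk 4, set 0) → VC-HIT  vc=[8, 6]
9: 0x46 (blk 4, set 0) → L1-HIT  vc=[8, 6]
10: 0x60 (blk 6, set 0) → VC-HIT  vc=[8, 4]

VC = [8, 4]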